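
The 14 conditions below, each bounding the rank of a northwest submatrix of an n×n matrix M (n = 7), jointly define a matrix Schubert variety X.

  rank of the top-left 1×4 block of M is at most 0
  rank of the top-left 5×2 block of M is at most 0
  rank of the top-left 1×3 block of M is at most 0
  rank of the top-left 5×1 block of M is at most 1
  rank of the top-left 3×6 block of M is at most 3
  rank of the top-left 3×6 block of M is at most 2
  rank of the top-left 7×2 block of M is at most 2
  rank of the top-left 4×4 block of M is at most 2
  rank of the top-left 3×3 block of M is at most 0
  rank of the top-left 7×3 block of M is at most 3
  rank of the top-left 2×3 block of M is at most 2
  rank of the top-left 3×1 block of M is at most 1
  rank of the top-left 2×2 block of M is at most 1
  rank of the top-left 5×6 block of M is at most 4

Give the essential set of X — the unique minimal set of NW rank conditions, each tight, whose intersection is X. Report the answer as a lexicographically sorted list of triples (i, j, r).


Computing R[i][j] = min implied NW-rank bound (n=7, 14 conditions):

  0, 0, 0, 0, 1, 1, 1
  0, 0, 0, 1, 2, 2, 2
  0, 0, 0, 1, 2, 2, 3
  0, 0, 1, 2, 3, 3, 4
  0, 0, 1, 2, 3, 4, 5
  1, 1, 2, 3, 4, 5, 6
  1, 2, 3, 4, 5, 6, 7

hence w(1..7) = (5, 4, 7, 3, 6, 1, 2).

Fulton essential set (4 of the 15 Rothe cells):

[(1, 4, 0), (3, 3, 0), (3, 6, 2), (5, 2, 0)]


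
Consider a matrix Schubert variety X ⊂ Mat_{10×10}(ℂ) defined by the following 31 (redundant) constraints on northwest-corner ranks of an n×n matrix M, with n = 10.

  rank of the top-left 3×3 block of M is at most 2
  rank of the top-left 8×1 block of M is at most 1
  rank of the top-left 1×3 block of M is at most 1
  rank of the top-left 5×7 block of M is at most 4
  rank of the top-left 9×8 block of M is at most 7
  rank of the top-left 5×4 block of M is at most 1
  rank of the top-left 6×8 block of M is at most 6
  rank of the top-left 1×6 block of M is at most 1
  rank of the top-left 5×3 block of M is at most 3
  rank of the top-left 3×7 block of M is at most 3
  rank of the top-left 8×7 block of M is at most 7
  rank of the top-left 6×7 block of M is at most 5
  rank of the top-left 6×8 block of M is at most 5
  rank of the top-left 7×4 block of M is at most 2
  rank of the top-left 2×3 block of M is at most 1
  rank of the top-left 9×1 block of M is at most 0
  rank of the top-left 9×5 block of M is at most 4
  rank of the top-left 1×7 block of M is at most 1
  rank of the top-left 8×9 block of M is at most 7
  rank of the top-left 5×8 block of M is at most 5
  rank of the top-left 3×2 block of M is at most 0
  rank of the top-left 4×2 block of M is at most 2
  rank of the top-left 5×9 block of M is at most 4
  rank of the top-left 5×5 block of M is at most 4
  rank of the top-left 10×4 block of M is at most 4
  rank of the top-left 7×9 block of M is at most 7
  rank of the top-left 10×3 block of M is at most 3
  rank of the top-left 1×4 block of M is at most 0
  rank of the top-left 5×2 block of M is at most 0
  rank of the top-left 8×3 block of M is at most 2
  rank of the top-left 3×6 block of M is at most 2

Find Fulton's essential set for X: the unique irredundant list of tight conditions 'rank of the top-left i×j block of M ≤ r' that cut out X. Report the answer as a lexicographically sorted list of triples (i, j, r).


Propagating the 31 rank bounds to every northwest block:

  i=1: 0 | 0 | 0 | 0 | 1 | 1 | 1 | 1 | 1 | 1
  i=2: 0 | 0 | 1 | 1 | 2 | 2 | 2 | 2 | 2 | 2
  i=3: 0 | 0 | 1 | 1 | 2 | 2 | 3 | 3 | 3 | 3
  i=4: 0 | 0 | 1 | 1 | 2 | 3 | 4 | 4 | 4 | 4
  i=5: 0 | 0 | 1 | 1 | 2 | 3 | 4 | 4 | 4 | 5
  i=6: 0 | 1 | 2 | 2 | 3 | 4 | 5 | 5 | 5 | 6
  i=7: 0 | 1 | 2 | 2 | 3 | 4 | 5 | 6 | 6 | 7
  i=8: 0 | 1 | 2 | 3 | 4 | 5 | 6 | 7 | 7 | 8
  i=9: 0 | 1 | 2 | 3 | 4 | 5 | 6 | 7 | 8 | 9
  i=10: 1 | 2 | 3 | 4 | 5 | 6 | 7 | 8 | 9 | 10

giving w = (5, 3, 7, 6, 10, 2, 8, 4, 9, 1) via Δ²R.

D(w) has 23 cells with 7 SE-corners; essential set:

[(1, 4, 0), (3, 6, 2), (5, 2, 0), (5, 4, 1), (5, 9, 4), (7, 4, 2), (9, 1, 0)]


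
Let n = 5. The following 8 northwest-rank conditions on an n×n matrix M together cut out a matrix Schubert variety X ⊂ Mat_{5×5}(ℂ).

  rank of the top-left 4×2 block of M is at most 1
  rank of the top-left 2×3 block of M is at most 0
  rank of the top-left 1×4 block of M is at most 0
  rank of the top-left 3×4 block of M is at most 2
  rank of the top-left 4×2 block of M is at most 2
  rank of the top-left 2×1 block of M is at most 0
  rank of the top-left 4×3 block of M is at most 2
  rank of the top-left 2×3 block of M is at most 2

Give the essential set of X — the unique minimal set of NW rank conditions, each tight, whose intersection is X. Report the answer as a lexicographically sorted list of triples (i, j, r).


Propagating the 8 rank bounds to every northwest block:

  0  0  0  0  1
  0  0  0  1  2
  1  1  1  2  3
  1  1  2  3  4
  1  2  3  4  5

so w = (5, 4, 1, 3, 2).

3 SE-corners of the 8-cell Rothe diagram give Ess(w):

[(1, 4, 0), (2, 3, 0), (4, 2, 1)]


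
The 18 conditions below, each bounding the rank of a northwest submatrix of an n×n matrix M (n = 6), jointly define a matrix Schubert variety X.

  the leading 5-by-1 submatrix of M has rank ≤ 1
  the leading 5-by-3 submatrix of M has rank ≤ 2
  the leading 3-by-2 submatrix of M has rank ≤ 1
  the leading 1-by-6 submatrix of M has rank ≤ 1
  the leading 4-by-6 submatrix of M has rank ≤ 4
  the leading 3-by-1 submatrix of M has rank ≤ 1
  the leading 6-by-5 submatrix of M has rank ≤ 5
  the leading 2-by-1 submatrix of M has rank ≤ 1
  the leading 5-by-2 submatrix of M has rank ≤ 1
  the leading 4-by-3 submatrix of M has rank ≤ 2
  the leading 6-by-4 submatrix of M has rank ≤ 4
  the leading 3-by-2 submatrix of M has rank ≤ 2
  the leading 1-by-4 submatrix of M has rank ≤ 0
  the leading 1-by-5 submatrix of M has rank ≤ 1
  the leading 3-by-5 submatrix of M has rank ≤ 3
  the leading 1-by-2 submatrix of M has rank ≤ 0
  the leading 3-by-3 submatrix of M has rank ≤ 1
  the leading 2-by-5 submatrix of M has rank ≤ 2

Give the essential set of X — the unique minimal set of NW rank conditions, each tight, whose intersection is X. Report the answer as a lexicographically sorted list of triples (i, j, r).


Recovering R(i,j) via the rank-extension bound from the 18 conditions:

  i=1: 0, 0, 0, 0, 1, 1
  i=2: 1, 1, 1, 1, 2, 2
  i=3: 1, 1, 1, 2, 3, 3
  i=4: 1, 1, 2, 3, 4, 4
  i=5: 1, 1, 2, 3, 4, 5
  i=6: 1, 2, 3, 4, 5, 6

reading off 1-entries of Δ²R: w = (5, 1, 4, 3, 6, 2).

D(w) has 8 cells with 3 SE-corners; essential set:

[(1, 4, 0), (3, 3, 1), (5, 2, 1)]


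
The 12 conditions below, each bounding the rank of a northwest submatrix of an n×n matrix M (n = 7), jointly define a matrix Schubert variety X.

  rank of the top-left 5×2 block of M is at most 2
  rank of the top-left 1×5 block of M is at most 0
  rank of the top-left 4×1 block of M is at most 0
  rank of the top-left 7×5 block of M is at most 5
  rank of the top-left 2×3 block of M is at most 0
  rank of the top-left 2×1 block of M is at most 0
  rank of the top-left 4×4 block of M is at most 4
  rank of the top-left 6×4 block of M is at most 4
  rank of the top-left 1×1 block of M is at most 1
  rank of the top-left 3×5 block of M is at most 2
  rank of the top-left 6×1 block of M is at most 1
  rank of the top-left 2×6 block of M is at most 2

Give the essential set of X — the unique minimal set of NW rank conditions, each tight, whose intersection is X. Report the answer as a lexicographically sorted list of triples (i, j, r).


Propagating the 12 rank bounds to every northwest block:

  0 | 0 | 0 | 0 | 0 | 1 | 1
  0 | 0 | 0 | 1 | 1 | 2 | 2
  0 | 1 | 1 | 2 | 2 | 3 | 3
  0 | 1 | 2 | 3 | 3 | 4 | 4
  1 | 2 | 3 | 4 | 4 | 5 | 5
  1 | 2 | 3 | 4 | 5 | 6 | 6
  1 | 2 | 3 | 4 | 5 | 6 | 7

hence w(1..7) = (6, 4, 2, 3, 1, 5, 7).

3 SE-corners of the 10-cell Rothe diagram give Ess(w):

[(1, 5, 0), (2, 3, 0), (4, 1, 0)]


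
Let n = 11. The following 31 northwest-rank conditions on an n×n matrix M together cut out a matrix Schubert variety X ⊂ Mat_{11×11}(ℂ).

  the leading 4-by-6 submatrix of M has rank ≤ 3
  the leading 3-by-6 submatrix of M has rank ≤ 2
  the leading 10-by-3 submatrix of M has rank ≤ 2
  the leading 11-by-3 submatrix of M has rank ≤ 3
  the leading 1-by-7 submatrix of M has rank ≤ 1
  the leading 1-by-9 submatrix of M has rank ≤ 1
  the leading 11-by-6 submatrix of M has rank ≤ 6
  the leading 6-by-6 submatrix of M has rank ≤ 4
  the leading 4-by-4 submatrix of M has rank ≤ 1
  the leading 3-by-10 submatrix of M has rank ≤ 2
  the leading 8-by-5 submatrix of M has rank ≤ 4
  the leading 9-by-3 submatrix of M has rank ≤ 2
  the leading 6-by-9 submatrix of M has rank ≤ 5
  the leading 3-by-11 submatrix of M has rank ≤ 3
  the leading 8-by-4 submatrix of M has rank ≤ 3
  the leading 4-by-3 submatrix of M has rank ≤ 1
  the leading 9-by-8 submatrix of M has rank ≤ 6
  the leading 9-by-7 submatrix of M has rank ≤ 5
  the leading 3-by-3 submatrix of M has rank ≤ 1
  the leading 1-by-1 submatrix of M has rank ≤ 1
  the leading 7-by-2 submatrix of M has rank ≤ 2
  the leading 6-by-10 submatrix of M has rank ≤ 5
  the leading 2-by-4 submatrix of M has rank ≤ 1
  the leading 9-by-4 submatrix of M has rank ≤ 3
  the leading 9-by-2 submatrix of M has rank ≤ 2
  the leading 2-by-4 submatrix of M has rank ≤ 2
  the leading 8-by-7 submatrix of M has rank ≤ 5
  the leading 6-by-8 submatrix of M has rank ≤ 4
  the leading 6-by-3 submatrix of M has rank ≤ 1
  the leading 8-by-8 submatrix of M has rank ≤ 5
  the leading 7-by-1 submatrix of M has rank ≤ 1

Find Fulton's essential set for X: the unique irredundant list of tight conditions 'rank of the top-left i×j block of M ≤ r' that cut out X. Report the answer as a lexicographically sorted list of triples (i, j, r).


The tightest implied rank at each (i,j), from the 31 conditions:

  row 1: 1, 1, 1, 1, 1, 1, 1, 1, 1, 1, 1
  row 2: 1, 1, 1, 1, 2, 2, 2, 2, 2, 2, 2
  row 3: 1, 1, 1, 1, 2, 2, 2, 2, 2, 2, 3
  row 4: 1, 1, 1, 1, 2, 3, 3, 3, 3, 3, 4
  row 5: 1, 1, 1, 2, 3, 4, 4, 4, 4, 4, 5
  row 6: 1, 1, 1, 2, 3, 4, 4, 4, 5, 5, 6
  row 7: 1, 2, 2, 3, 4, 5, 5, 5, 6, 6, 7
  row 8: 1, 2, 2, 3, 4, 5, 5, 5, 6, 7, 8
  row 9: 1, 2, 2, 3, 4, 5, 5, 6, 7, 8, 9
  row 10: 1, 2, 2, 3, 4, 5, 6, 7, 8, 9, 10
  row 11: 1, 2, 3, 4, 5, 6, 7, 8, 9, 10, 11

hence w(1..11) = (1, 5, 11, 6, 4, 9, 2, 10, 8, 7, 3).

Rothe diagram D(w) (26 cells), 7 SE-corners (essential conditions):

[(3, 10, 2), (4, 4, 1), (6, 3, 1), (6, 8, 4), (8, 8, 5), (9, 7, 5), (10, 3, 2)]


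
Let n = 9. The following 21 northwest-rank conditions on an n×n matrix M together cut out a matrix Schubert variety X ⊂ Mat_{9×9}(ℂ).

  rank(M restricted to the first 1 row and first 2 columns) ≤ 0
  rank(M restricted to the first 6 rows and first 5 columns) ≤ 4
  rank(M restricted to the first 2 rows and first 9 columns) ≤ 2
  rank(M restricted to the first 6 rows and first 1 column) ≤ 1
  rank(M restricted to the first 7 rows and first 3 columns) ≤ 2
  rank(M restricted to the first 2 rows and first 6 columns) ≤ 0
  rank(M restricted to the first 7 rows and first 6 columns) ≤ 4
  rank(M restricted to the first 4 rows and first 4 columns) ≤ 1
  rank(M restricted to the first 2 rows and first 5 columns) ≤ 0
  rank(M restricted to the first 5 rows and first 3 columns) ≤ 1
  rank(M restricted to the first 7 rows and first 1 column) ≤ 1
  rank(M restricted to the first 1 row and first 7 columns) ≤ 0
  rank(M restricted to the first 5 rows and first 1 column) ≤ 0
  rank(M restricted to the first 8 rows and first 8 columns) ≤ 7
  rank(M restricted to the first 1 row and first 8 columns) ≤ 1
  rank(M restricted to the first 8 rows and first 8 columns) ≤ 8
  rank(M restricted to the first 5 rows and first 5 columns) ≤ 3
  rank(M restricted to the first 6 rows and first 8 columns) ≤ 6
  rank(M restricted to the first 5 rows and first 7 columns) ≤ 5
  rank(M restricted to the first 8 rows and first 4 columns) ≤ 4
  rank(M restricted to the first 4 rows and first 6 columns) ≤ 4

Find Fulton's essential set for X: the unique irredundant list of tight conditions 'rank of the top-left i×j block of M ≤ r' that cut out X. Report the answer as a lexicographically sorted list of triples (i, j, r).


Recovering R(i,j) via the rank-extension bound from the 21 conditions:

  0  0  0  0  0  0  0  1  1
  0  0  0  0  0  0  1  2  2
  0  1  1  1  1  1  2  3  3
  0  1  1  1  2  2  3  4  4
  0  1  1  2  3  3  4  5  5
  1  2  2  3  4  4  5  6  6
  1  2  2  3  4  4  5  6  7
  1  2  3  4  5  5  6  7  8
  1  2  3  4  5  6  7  8  9

reading off 1-entries of Δ²R: w = (8, 7, 2, 5, 4, 1, 9, 3, 6).

|D(w)|=21, |Ess(w)|=7:

[(1, 7, 0), (2, 6, 0), (4, 4, 1), (5, 1, 0), (5, 3, 1), (7, 3, 2), (7, 6, 4)]


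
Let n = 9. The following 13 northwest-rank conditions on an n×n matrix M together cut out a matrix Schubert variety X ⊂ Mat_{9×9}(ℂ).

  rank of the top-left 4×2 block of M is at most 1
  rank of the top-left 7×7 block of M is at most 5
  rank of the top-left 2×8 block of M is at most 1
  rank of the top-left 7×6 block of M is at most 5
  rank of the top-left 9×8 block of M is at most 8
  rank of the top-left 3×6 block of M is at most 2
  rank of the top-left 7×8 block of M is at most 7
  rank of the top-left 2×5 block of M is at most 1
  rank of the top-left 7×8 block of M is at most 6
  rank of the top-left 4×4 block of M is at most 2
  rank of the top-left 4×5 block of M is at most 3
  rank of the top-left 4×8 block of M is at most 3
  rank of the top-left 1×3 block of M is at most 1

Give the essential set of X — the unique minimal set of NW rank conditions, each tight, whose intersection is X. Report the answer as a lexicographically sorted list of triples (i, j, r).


Recovering R(i,j) via the rank-extension bound from the 13 conditions:

  row 1: 1 | 1 | 1 | 1 | 1 | 1 | 1 | 1 | 1
  row 2: 1 | 1 | 1 | 1 | 1 | 1 | 1 | 1 | 2
  row 3: 1 | 1 | 2 | 2 | 2 | 2 | 2 | 2 | 3
  row 4: 1 | 1 | 2 | 2 | 3 | 3 | 3 | 3 | 4
  row 5: 1 | 2 | 3 | 3 | 4 | 4 | 4 | 4 | 5
  row 6: 1 | 2 | 3 | 4 | 5 | 5 | 5 | 5 | 6
  row 7: 1 | 2 | 3 | 4 | 5 | 5 | 5 | 6 | 7
  row 8: 1 | 2 | 3 | 4 | 5 | 6 | 6 | 7 | 8
  row 9: 1 | 2 | 3 | 4 | 5 | 6 | 7 | 8 | 9

reading off 1-entries of Δ²R: w = (1, 9, 3, 5, 2, 4, 8, 6, 7).

Rothe diagram D(w) (12 cells), 4 SE-corners (essential conditions):

[(2, 8, 1), (4, 2, 1), (4, 4, 2), (7, 7, 5)]


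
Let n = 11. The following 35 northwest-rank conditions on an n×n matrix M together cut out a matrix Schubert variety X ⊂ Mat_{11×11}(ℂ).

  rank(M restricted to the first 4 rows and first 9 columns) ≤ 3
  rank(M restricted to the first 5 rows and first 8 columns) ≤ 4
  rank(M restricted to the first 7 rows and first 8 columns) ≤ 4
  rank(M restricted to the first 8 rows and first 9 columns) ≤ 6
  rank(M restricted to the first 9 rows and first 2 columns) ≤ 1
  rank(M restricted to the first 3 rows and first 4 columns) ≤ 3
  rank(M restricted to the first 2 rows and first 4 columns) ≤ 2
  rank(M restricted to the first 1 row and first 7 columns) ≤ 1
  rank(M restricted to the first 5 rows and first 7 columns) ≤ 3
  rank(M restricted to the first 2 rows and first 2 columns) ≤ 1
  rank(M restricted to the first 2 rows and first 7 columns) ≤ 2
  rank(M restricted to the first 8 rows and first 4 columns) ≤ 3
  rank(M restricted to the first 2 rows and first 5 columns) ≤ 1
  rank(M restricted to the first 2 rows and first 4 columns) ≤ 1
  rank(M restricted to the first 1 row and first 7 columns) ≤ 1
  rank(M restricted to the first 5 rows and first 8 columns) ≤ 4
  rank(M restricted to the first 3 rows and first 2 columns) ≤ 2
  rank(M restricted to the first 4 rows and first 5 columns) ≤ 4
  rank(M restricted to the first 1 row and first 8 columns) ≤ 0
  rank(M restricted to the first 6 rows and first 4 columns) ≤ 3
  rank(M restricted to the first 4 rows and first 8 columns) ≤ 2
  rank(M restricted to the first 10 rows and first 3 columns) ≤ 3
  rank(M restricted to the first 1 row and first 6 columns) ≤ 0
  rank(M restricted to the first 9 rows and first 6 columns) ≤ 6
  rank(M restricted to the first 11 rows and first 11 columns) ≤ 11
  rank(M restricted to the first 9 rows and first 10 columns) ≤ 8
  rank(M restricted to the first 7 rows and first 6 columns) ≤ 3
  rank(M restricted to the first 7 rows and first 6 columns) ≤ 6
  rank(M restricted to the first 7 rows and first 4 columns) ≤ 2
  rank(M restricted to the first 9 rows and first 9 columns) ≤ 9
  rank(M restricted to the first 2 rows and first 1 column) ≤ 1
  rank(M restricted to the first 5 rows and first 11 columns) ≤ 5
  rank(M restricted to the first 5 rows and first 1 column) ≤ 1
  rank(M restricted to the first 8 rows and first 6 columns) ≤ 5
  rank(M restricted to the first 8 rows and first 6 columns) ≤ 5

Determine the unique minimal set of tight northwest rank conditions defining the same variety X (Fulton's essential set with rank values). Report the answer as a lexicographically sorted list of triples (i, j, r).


Rank table r_w(11×11) implied by the 35 constraints:

  0, 0, 0, 0, 0, 0, 0, 0, 1, 1, 1
  1, 1, 1, 1, 1, 1, 1, 1, 2, 2, 2
  1, 1, 2, 2, 2, 2, 2, 2, 3, 3, 3
  1, 1, 2, 2, 2, 2, 2, 2, 3, 4, 4
  1, 1, 2, 2, 3, 3, 3, 3, 4, 5, 5
  1, 1, 2, 2, 3, 3, 4, 4, 5, 6, 6
  1, 1, 2, 2, 3, 3, 4, 4, 5, 6, 7
  1, 1, 2, 3, 4, 4, 5, 5, 6, 7, 8
  1, 1, 2, 3, 4, 5, 6, 6, 7, 8, 9
  1, 2, 3, 4, 5, 6, 7, 7, 8, 9, 10
  1, 2, 3, 4, 5, 6, 7, 8, 9, 10, 11

second differences of R give the permutation w = (9, 1, 3, 10, 5, 7, 11, 4, 6, 2, 8).

|D(w)|=26, |Ess(w)|=6:

[(1, 8, 0), (4, 8, 2), (7, 4, 2), (7, 6, 3), (7, 8, 4), (9, 2, 1)]


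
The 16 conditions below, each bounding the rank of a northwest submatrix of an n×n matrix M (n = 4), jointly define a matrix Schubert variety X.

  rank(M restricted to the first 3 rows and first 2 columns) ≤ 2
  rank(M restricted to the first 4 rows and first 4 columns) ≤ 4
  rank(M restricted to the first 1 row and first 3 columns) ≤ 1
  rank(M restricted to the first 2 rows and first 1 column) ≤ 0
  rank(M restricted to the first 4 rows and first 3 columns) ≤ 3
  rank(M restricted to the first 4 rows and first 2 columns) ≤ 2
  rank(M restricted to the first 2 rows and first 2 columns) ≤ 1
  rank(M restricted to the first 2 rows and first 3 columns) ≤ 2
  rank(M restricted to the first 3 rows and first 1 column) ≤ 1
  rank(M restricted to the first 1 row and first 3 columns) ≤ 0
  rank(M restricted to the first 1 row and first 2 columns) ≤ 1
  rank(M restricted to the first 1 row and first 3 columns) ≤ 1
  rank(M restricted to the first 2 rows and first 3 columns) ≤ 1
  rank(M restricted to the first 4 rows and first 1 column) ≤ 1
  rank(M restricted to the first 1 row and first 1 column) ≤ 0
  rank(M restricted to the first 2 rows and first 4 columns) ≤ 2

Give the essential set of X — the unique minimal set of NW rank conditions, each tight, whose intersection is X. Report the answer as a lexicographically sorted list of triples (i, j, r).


Propagating the 16 rank bounds to every northwest block:

  0  0  0  1
  0  1  1  2
  1  2  2  3
  1  2  3  4

second differences of R give the permutation w = (4, 2, 1, 3).

|D(w)|=4, |Ess(w)|=2:

[(1, 3, 0), (2, 1, 0)]


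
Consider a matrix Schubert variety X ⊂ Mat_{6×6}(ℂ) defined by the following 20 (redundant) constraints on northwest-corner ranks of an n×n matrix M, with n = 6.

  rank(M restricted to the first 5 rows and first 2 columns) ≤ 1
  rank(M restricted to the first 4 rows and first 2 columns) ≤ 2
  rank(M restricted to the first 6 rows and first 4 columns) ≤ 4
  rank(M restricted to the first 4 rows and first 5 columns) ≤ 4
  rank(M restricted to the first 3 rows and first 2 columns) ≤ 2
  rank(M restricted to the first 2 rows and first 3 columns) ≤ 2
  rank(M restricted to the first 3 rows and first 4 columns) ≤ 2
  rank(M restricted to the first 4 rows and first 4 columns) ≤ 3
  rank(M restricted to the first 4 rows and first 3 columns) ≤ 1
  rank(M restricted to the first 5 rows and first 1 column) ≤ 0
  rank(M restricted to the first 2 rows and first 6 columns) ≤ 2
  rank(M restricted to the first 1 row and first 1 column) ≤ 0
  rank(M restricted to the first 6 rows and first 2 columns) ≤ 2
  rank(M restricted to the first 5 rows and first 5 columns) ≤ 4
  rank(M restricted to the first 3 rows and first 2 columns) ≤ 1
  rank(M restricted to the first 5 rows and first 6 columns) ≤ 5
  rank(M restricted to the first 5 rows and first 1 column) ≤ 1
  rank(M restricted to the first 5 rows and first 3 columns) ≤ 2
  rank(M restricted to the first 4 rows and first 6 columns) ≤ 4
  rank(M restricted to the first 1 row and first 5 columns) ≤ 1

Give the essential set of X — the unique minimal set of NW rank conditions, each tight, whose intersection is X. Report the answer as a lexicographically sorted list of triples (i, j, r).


Computing R[i][j] = min implied NW-rank bound (n=6, 20 conditions):

  row 1: 0 1 1 1 1 1
  row 2: 0 1 1 2 2 2
  row 3: 0 1 1 2 3 3
  row 4: 0 1 1 2 3 4
  row 5: 0 1 2 3 4 5
  row 6: 1 2 3 4 5 6

the unique w with this rank table is (2, 4, 5, 6, 3, 1).

ℓ(w)=8; the 2 essential cells (i,j,r):

[(4, 3, 1), (5, 1, 0)]


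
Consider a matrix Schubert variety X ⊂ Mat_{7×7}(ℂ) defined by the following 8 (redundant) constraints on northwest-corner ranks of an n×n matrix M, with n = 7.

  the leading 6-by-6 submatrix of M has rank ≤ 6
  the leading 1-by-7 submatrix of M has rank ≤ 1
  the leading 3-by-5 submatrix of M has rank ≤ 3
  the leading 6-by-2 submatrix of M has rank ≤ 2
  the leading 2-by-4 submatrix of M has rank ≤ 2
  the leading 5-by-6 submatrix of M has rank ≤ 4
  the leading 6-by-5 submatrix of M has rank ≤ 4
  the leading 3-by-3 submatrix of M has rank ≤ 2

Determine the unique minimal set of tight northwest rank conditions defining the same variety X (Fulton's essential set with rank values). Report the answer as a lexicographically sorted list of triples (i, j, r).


Propagating the 8 rank bounds to every northwest block:

  i=1: 1 | 1 | 1 | 1 | 1 | 1 | 1
  i=2: 1 | 2 | 2 | 2 | 2 | 2 | 2
  i=3: 1 | 2 | 2 | 3 | 3 | 3 | 3
  i=4: 1 | 2 | 3 | 4 | 4 | 4 | 4
  i=5: 1 | 2 | 3 | 4 | 4 | 4 | 5
  i=6: 1 | 2 | 3 | 4 | 4 | 5 | 6
  i=7: 1 | 2 | 3 | 4 | 5 | 6 | 7

hence w(1..7) = (1, 2, 4, 3, 7, 6, 5).

|D(w)|=4, |Ess(w)|=3:

[(3, 3, 2), (5, 6, 4), (6, 5, 4)]


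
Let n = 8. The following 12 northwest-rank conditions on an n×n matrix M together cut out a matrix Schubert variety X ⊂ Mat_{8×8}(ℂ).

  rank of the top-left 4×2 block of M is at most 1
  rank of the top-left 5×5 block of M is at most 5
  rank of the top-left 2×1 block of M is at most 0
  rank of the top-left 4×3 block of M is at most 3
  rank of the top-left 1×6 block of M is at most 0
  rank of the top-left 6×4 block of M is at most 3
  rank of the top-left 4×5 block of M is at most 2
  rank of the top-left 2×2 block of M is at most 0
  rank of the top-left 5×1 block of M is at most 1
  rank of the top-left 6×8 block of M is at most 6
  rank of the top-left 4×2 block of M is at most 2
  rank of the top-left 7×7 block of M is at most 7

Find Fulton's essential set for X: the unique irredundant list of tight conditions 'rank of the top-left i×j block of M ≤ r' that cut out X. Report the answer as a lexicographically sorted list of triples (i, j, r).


Reconstructing r_w from the 12 given conditions:

  R[1]: 0  0  0  0  0  0  1  1
  R[2]: 0  0  1  1  1  1  2  2
  R[3]: 1  1  2  2  2  2  3  3
  R[4]: 1  1  2  2  2  3  4  4
  R[5]: 1  2  3  3  3  4  5  5
  R[6]: 1  2  3  3  4  5  6  6
  R[7]: 1  2  3  4  5  6  7  7
  R[8]: 1  2  3  4  5  6  7  8

so w = (7, 3, 1, 6, 2, 5, 4, 8).

D(w) has 12 cells with 5 SE-corners; essential set:

[(1, 6, 0), (2, 2, 0), (4, 2, 1), (4, 5, 2), (6, 4, 3)]


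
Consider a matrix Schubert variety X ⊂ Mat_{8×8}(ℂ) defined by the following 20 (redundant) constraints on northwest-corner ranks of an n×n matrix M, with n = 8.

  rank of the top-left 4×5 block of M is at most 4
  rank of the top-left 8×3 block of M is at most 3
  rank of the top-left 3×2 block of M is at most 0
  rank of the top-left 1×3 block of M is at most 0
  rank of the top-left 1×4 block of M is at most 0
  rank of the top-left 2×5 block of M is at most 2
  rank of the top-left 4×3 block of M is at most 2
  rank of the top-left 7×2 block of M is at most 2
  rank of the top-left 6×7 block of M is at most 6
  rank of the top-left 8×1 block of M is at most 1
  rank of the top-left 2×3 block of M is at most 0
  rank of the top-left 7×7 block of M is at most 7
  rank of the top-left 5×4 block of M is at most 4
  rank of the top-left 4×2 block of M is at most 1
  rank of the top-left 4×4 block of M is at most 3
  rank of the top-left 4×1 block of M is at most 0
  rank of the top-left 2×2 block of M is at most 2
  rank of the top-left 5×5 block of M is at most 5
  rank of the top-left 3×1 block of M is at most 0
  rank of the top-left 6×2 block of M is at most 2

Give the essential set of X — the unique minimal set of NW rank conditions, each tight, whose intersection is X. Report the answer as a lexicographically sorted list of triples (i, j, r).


The tightest implied rank at each (i,j), from the 20 conditions:

  i=1: 0, 0, 0, 0, 1, 1, 1, 1
  i=2: 0, 0, 0, 1, 2, 2, 2, 2
  i=3: 0, 0, 1, 2, 3, 3, 3, 3
  i=4: 0, 1, 2, 3, 4, 4, 4, 4
  i=5: 1, 2, 3, 4, 5, 5, 5, 5
  i=6: 1, 2, 3, 4, 5, 6, 6, 6
  i=7: 1, 2, 3, 4, 5, 6, 7, 7
  i=8: 1, 2, 3, 4, 5, 6, 7, 8

second differences of R give the permutation w = (5, 4, 3, 2, 1, 6, 7, 8).

|D(w)|=10, |Ess(w)|=4:

[(1, 4, 0), (2, 3, 0), (3, 2, 0), (4, 1, 0)]


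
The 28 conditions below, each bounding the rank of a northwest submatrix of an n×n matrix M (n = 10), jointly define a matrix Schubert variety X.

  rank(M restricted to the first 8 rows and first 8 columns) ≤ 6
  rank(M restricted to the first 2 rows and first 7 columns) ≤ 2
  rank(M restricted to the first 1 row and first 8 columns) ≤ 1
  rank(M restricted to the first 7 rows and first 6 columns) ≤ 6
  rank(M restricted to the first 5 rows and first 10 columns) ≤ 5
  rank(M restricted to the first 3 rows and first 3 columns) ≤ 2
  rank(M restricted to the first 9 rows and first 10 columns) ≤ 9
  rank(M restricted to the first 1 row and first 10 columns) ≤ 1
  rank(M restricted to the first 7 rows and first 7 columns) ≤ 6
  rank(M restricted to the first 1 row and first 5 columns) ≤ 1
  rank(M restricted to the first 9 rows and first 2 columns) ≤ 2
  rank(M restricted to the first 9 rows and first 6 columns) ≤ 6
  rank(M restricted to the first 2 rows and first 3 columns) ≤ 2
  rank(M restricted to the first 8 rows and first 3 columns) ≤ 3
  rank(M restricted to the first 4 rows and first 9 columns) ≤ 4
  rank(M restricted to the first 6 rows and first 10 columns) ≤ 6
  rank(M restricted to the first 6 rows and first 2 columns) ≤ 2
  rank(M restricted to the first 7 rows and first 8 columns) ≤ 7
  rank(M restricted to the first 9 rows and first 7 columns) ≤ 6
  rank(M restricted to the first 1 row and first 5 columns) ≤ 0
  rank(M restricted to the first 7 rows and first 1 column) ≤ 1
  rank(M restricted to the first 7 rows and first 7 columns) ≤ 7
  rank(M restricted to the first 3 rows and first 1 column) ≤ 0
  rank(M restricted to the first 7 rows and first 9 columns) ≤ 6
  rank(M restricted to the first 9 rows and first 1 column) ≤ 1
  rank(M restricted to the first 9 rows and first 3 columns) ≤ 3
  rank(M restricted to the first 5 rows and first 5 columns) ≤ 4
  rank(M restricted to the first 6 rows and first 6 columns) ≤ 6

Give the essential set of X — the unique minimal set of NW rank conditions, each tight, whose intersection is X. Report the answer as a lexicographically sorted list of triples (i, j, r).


Reconstructing r_w from the 28 given conditions:

  row 1: 0 0 0 0 0 1 1 1 1 1
  row 2: 0 1 1 1 1 2 2 2 2 2
  row 3: 0 1 2 2 2 3 3 3 3 3
  row 4: 1 2 3 3 3 4 4 4 4 4
  row 5: 1 2 3 4 4 5 5 5 5 5
  row 6: 1 2 3 4 5 6 6 6 6 6
  row 7: 1 2 3 4 5 6 6 6 6 7
  row 8: 1 2 3 4 5 6 6 6 7 8
  row 9: 1 2 3 4 5 6 6 7 8 9
  row 10: 1 2 3 4 5 6 7 8 9 10

so w = (6, 2, 3, 1, 4, 5, 10, 9, 8, 7).

5 SE-corners of the 13-cell Rothe diagram give Ess(w):

[(1, 5, 0), (3, 1, 0), (7, 9, 6), (8, 8, 6), (9, 7, 6)]


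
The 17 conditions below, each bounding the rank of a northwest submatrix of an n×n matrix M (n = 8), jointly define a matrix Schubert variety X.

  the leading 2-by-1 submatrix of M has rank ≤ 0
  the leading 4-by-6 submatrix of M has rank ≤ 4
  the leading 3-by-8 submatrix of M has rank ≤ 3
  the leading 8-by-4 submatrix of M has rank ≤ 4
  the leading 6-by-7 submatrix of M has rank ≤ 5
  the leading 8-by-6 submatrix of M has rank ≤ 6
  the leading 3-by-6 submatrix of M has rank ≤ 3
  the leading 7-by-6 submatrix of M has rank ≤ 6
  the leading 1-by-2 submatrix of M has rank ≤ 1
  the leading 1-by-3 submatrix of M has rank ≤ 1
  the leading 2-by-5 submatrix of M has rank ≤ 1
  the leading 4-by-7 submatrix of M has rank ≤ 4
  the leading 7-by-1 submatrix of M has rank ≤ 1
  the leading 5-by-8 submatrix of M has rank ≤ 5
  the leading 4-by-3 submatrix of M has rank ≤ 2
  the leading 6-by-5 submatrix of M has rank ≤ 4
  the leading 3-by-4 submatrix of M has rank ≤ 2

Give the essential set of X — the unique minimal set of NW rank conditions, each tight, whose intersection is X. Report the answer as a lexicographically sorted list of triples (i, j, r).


Computing R[i][j] = min implied NW-rank bound (n=8, 17 conditions):

  0 | 1 | 1 | 1 | 1 | 1 | 1 | 1
  0 | 1 | 1 | 1 | 1 | 2 | 2 | 2
  1 | 2 | 2 | 2 | 2 | 3 | 3 | 3
  1 | 2 | 2 | 3 | 3 | 4 | 4 | 4
  1 | 2 | 3 | 4 | 4 | 5 | 5 | 5
  1 | 2 | 3 | 4 | 4 | 5 | 5 | 6
  1 | 2 | 3 | 4 | 5 | 6 | 6 | 7
  1 | 2 | 3 | 4 | 5 | 6 | 7 | 8

hence w(1..8) = (2, 6, 1, 4, 3, 8, 5, 7).

ℓ(w)=8; the 5 essential cells (i,j,r):

[(2, 1, 0), (2, 5, 1), (4, 3, 2), (6, 5, 4), (6, 7, 5)]


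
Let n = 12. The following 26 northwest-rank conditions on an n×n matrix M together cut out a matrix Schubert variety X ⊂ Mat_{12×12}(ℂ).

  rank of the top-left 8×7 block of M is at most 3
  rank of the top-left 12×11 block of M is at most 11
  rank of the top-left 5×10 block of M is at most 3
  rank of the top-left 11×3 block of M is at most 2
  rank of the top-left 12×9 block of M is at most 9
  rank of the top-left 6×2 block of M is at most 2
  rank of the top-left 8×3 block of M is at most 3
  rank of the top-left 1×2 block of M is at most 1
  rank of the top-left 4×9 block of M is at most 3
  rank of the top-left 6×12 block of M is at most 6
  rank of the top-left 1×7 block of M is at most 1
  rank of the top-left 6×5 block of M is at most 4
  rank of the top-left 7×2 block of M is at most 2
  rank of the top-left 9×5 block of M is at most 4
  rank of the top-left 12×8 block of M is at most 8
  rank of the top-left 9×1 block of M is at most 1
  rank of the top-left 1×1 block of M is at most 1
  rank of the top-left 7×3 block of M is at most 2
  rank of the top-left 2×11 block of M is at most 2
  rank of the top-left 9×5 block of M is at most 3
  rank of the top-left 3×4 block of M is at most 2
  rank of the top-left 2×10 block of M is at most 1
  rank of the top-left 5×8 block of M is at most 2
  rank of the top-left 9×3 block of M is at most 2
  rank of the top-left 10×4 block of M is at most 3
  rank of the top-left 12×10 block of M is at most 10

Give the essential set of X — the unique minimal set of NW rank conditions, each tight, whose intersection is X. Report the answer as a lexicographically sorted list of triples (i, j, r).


Reconstructing r_w from the 26 given conditions:

  1 1 1 1 1 1 1 1 1 1 1 1
  1 1 1 1 1 1 1 1 1 1 2 2
  1 2 2 2 2 2 2 2 2 2 3 3
  1 2 2 2 2 2 2 2 3 3 4 4
  1 2 2 2 2 2 2 2 3 3 4 5
  1 2 2 3 3 3 3 3 4 4 5 6
  1 2 2 3 3 3 3 4 5 5 6 7
  1 2 2 3 3 3 3 4 5 6 7 8
  1 2 2 3 3 4 4 5 6 7 8 9
  1 2 2 3 4 5 5 6 7 8 9 10
  1 2 2 3 4 5 6 7 8 9 10 11
  1 2 3 4 5 6 7 8 9 10 11 12

giving w = (1, 11, 2, 9, 12, 4, 8, 10, 6, 5, 7, 3) via Δ²R.

|D(w)|=35, |Ess(w)|=6:

[(2, 10, 1), (5, 8, 2), (5, 10, 3), (8, 7, 3), (9, 5, 3), (11, 3, 2)]


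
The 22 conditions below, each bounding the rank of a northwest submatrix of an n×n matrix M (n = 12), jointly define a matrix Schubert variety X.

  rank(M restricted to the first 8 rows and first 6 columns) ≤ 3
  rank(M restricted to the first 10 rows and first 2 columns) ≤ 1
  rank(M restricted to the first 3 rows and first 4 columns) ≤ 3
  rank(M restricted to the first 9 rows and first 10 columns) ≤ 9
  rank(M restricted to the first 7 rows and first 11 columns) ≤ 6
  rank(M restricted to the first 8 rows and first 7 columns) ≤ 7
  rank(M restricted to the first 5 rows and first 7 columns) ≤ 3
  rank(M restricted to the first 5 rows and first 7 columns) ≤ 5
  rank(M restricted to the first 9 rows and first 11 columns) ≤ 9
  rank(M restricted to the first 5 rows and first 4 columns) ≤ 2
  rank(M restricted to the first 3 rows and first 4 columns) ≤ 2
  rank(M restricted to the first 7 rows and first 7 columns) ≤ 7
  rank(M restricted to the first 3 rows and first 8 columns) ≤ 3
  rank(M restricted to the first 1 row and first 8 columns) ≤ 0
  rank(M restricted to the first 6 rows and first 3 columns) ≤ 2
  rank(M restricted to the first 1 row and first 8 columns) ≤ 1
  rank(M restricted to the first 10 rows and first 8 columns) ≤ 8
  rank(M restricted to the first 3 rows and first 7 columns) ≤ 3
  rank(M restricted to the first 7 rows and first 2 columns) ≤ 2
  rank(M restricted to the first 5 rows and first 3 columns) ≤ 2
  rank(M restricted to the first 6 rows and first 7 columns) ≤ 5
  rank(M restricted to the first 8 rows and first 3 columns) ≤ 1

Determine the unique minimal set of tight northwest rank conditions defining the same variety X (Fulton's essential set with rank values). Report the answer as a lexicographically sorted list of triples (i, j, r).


Rank table r_w(12×12) implied by the 22 constraints:

  row 1: 0, 0, 0, 0, 0, 0, 0, 0, 1, 1, 1, 1
  row 2: 1, 1, 1, 1, 1, 1, 1, 1, 2, 2, 2, 2
  row 3: 1, 1, 1, 2, 2, 2, 2, 2, 3, 3, 3, 3
  row 4: 1, 1, 1, 2, 3, 3, 3, 3, 4, 4, 4, 4
  row 5: 1, 1, 1, 2, 3, 3, 3, 4, 5, 5, 5, 5
  row 6: 1, 1, 1, 2, 3, 3, 4, 5, 6, 6, 6, 6
  row 7: 1, 1, 1, 2, 3, 3, 4, 5, 6, 6, 6, 7
  row 8: 1, 1, 1, 2, 3, 3, 4, 5, 6, 7, 7, 8
  row 9: 1, 1, 2, 3, 4, 4, 5, 6, 7, 8, 8, 9
  row 10: 1, 1, 2, 3, 4, 5, 6, 7, 8, 9, 9, 10
  row 11: 1, 2, 3, 4, 5, 6, 7, 8, 9, 10, 10, 11
  row 12: 1, 2, 3, 4, 5, 6, 7, 8, 9, 10, 11, 12

second differences of R give the permutation w = (9, 1, 4, 5, 8, 7, 12, 10, 3, 6, 2, 11).

Fulton essential set (6 of the 29 Rothe cells):

[(1, 8, 0), (5, 7, 3), (7, 11, 6), (8, 3, 1), (8, 6, 3), (10, 2, 1)]


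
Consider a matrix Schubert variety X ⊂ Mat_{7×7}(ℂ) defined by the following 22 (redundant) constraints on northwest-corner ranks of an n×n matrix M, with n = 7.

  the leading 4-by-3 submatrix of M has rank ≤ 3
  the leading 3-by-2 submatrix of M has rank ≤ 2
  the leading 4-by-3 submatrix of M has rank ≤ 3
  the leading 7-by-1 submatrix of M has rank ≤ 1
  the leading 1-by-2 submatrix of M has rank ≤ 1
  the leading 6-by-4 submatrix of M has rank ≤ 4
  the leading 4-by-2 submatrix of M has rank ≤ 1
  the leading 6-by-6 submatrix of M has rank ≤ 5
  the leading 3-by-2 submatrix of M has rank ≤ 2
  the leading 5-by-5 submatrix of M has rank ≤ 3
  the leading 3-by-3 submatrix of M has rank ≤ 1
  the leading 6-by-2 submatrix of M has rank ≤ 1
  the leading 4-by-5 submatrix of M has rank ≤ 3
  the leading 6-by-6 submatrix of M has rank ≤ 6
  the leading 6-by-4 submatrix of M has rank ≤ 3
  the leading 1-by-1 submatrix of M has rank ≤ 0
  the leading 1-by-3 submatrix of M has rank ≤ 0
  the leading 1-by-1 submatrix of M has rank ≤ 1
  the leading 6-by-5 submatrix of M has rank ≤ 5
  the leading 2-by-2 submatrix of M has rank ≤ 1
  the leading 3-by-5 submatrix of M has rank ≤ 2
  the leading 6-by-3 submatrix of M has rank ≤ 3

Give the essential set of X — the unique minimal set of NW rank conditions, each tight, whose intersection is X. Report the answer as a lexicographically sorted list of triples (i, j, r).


Computing R[i][j] = min implied NW-rank bound (n=7, 22 conditions):

  row 1: 0 | 0 | 0 | 1 | 1 | 1 | 1
  row 2: 1 | 1 | 1 | 2 | 2 | 2 | 2
  row 3: 1 | 1 | 1 | 2 | 2 | 3 | 3
  row 4: 1 | 1 | 2 | 3 | 3 | 4 | 4
  row 5: 1 | 1 | 2 | 3 | 3 | 4 | 5
  row 6: 1 | 1 | 2 | 3 | 4 | 5 | 6
  row 7: 1 | 2 | 3 | 4 | 5 | 6 | 7

reading off 1-entries of Δ²R: w = (4, 1, 6, 3, 7, 5, 2).

Fulton essential set (5 of the 10 Rothe cells):

[(1, 3, 0), (3, 3, 1), (3, 5, 2), (5, 5, 3), (6, 2, 1)]


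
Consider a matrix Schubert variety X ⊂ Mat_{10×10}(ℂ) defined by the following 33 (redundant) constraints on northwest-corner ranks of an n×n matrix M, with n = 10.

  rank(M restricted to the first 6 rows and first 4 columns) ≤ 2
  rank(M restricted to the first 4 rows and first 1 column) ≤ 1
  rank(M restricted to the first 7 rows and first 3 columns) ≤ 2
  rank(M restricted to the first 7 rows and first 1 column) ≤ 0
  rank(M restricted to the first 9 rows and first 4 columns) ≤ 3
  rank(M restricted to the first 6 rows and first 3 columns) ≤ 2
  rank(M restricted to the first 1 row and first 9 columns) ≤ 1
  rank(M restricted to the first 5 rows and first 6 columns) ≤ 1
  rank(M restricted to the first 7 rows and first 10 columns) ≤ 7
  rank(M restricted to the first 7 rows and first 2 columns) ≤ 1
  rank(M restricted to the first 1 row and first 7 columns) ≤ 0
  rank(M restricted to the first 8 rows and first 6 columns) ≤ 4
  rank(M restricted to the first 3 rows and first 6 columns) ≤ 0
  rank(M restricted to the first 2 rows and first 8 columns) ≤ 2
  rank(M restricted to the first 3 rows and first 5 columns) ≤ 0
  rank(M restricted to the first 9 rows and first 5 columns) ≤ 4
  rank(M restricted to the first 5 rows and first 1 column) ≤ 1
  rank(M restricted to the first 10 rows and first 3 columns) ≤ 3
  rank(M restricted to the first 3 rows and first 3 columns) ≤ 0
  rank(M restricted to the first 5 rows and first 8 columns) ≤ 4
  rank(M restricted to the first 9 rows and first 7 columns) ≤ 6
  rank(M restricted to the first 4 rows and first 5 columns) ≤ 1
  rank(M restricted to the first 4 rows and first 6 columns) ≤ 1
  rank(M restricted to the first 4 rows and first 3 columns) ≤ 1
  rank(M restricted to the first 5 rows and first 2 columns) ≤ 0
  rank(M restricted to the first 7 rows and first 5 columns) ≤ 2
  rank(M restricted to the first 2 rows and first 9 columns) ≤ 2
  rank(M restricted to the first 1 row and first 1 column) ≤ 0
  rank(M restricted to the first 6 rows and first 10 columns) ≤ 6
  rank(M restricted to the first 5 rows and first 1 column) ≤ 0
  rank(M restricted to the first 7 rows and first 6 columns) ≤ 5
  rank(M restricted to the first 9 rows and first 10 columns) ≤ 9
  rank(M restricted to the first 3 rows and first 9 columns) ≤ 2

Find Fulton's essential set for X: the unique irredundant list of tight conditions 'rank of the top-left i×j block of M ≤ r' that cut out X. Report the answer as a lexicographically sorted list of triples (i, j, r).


Recovering R(i,j) via the rank-extension bound from the 33 conditions:

  0, 0, 0, 0, 0, 0, 0, 1, 1, 1
  0, 0, 0, 0, 0, 0, 1, 2, 2, 2
  0, 0, 0, 0, 0, 0, 1, 2, 2, 3
  0, 0, 1, 1, 1, 1, 2, 3, 3, 4
  0, 0, 1, 1, 1, 1, 2, 3, 4, 5
  0, 1, 2, 2, 2, 2, 3, 4, 5, 6
  0, 1, 2, 2, 2, 3, 4, 5, 6, 7
  1, 2, 3, 3, 3, 4, 5, 6, 7, 8
  1, 2, 3, 3, 4, 5, 6, 7, 8, 9
  1, 2, 3, 4, 5, 6, 7, 8, 9, 10

the unique w with this rank table is (8, 7, 10, 3, 9, 2, 6, 1, 5, 4).

Rothe diagram D(w) (32 cells), 8 SE-corners (essential conditions):

[(1, 7, 0), (3, 6, 0), (3, 9, 2), (5, 2, 0), (5, 6, 1), (7, 1, 0), (7, 5, 2), (9, 4, 3)]


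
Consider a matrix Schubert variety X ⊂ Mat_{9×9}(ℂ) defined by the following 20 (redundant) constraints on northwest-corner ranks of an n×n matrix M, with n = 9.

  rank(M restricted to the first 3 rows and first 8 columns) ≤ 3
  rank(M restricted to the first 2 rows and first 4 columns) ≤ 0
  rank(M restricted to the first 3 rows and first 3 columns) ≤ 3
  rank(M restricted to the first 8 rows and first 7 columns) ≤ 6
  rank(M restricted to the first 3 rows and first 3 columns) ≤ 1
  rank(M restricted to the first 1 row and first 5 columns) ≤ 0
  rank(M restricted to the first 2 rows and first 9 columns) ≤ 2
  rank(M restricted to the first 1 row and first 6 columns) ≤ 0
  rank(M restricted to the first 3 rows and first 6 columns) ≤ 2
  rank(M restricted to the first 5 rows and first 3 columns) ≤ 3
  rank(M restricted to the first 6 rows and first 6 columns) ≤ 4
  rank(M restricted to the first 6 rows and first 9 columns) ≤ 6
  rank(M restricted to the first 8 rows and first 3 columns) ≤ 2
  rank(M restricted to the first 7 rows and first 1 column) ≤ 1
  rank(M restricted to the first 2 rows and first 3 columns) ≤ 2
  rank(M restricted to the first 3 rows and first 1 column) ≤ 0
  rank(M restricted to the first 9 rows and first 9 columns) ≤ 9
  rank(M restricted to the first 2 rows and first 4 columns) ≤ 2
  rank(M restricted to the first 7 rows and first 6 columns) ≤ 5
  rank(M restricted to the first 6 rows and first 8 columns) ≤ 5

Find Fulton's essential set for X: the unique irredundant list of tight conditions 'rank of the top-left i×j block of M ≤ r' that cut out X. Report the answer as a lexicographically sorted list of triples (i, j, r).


Computing R[i][j] = min implied NW-rank bound (n=9, 20 conditions):

  i=1: 0 | 0 | 0 | 0 | 0 | 0 | 1 | 1 | 1
  i=2: 0 | 0 | 0 | 0 | 1 | 1 | 2 | 2 | 2
  i=3: 0 | 1 | 1 | 1 | 2 | 2 | 3 | 3 | 3
  i=4: 1 | 2 | 2 | 2 | 3 | 3 | 4 | 4 | 4
  i=5: 1 | 2 | 2 | 3 | 4 | 4 | 5 | 5 | 5
  i=6: 1 | 2 | 2 | 3 | 4 | 4 | 5 | 5 | 6
  i=7: 1 | 2 | 2 | 3 | 4 | 5 | 6 | 6 | 7
  i=8: 1 | 2 | 2 | 3 | 4 | 5 | 6 | 7 | 8
  i=9: 1 | 2 | 3 | 4 | 5 | 6 | 7 | 8 | 9

giving w = (7, 5, 2, 1, 4, 9, 6, 8, 3) via Δ²R.

ℓ(w)=17; the 6 essential cells (i,j,r):

[(1, 6, 0), (2, 4, 0), (3, 1, 0), (6, 6, 4), (6, 8, 5), (8, 3, 2)]
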